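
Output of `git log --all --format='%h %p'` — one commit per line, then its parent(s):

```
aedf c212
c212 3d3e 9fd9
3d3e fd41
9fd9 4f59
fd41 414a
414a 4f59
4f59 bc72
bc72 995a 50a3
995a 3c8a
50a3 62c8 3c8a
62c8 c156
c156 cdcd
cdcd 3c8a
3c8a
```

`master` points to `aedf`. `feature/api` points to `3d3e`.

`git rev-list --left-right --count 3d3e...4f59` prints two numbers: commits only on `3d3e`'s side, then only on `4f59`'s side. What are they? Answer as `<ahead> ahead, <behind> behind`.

3 ahead, 0 behind

Reachable from 3d3e: {3c8a, 3d3e, 414a, 4f59, 50a3, 62c8, 995a, bc72, c156, cdcd, fd41}.
Reachable from 4f59: {3c8a, 4f59, 50a3, 62c8, 995a, bc72, c156, cdcd}.
Only in 3d3e's history (ahead): {3d3e, 414a, fd41} — 3.
Only in 4f59's history (behind): {} — 0.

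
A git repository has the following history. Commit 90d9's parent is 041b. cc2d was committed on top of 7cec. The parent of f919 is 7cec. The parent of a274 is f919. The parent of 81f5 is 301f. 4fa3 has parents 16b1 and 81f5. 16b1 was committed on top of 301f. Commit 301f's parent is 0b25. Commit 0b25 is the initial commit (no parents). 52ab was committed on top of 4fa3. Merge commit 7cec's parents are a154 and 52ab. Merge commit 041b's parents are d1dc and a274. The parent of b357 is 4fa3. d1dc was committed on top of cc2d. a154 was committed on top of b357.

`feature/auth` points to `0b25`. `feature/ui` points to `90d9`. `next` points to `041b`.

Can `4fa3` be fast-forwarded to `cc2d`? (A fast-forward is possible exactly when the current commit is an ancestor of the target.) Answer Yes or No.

Yes

A fast-forward from 4fa3 to cc2d is possible iff 4fa3 is an ancestor of cc2d.
Ancestors of cc2d: {0b25, 16b1, 301f, 4fa3, 52ab, 7cec, 81f5, a154, b357, cc2d}.
4fa3 is among them, so fast-forward is possible.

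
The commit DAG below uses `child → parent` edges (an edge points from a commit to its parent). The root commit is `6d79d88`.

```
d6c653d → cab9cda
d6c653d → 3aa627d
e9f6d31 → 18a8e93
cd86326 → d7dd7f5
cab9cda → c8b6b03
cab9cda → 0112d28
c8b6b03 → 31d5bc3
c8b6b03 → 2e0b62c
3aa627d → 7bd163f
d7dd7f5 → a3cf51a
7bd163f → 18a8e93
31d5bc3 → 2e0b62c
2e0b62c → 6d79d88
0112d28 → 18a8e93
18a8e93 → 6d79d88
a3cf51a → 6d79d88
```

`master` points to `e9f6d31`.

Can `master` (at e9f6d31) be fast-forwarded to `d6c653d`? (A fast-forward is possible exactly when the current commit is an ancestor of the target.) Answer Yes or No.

A fast-forward from e9f6d31 to d6c653d is possible iff e9f6d31 is an ancestor of d6c653d.
Ancestors of d6c653d: {0112d28, 18a8e93, 2e0b62c, 31d5bc3, 3aa627d, 6d79d88, 7bd163f, c8b6b03, cab9cda, d6c653d}.
e9f6d31 is not among them, so fast-forward is not possible.

No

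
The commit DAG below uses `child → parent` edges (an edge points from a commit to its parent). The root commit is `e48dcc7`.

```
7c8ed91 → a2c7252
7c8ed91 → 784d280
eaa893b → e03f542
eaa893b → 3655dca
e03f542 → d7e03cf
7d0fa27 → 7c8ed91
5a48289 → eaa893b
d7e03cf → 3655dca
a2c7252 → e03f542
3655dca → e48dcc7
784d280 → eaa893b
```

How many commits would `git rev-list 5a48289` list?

6

Walking parent pointers from 5a48289: reachable set = {3655dca, 5a48289, d7e03cf, e03f542, e48dcc7, eaa893b}.
That is 6 commits.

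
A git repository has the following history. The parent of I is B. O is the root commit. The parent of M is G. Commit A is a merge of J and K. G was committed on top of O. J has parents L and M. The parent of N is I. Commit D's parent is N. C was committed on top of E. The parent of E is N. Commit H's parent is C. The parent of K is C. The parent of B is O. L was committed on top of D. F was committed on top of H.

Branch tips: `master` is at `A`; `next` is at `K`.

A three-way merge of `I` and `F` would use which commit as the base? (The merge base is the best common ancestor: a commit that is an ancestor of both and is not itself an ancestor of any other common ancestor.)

I

Ancestors of I: {B, I, O}.
Ancestors of F: {B, C, E, F, H, I, N, O}.
Common ancestors: {B, I, O}.
Among these, I is not an ancestor of any other common ancestor — it is the merge base.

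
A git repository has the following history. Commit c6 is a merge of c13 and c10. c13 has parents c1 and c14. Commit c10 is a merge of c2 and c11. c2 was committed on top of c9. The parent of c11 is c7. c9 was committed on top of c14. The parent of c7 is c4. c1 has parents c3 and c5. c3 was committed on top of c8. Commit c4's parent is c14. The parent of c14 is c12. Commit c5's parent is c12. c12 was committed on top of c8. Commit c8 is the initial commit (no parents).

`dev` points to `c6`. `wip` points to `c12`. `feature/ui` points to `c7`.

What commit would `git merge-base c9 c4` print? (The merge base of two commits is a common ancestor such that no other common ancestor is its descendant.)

Ancestors of c9: {c12, c14, c8, c9}.
Ancestors of c4: {c12, c14, c4, c8}.
Common ancestors: {c12, c14, c8}.
Among these, c14 is not an ancestor of any other common ancestor — it is the merge base.

c14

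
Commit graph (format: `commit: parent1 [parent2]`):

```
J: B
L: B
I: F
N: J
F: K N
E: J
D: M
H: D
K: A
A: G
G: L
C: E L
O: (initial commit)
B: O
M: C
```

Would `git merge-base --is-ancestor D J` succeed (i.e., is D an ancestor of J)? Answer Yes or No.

No

Ancestors of J: {B, J, O}.
D is not in that set, so it is not an ancestor of J.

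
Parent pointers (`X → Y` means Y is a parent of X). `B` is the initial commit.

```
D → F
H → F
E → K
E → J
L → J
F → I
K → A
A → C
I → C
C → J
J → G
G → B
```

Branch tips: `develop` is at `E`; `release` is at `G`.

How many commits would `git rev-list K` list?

Walking parent pointers from K: reachable set = {A, B, C, G, J, K}.
That is 6 commits.

6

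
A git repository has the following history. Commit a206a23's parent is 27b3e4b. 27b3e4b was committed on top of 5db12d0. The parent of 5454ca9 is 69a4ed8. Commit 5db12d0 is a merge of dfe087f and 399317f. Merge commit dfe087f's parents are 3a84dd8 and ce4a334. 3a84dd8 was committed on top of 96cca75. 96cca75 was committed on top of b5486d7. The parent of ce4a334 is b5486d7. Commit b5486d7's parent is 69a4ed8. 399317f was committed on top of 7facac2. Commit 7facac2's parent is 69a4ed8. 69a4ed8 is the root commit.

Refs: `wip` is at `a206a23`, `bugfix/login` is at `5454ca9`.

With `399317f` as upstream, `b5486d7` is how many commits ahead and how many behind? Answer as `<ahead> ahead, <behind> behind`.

1 ahead, 2 behind

Reachable from b5486d7: {69a4ed8, b5486d7}.
Reachable from 399317f: {399317f, 69a4ed8, 7facac2}.
Only in b5486d7's history (ahead): {b5486d7} — 1.
Only in 399317f's history (behind): {399317f, 7facac2} — 2.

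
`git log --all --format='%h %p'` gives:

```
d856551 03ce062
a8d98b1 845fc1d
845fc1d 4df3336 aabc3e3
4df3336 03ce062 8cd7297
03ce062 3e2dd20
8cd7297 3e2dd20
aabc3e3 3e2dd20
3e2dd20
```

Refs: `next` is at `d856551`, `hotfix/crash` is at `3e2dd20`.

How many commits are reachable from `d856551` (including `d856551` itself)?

Walking parent pointers from d856551: reachable set = {03ce062, 3e2dd20, d856551}.
That is 3 commits.

3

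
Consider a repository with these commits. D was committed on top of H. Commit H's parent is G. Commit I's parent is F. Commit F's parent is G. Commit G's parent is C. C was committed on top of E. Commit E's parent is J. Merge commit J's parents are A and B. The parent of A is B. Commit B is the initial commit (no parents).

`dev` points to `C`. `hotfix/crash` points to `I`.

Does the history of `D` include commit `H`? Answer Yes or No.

Ancestors of D (commits reachable by following parents): {A, B, C, D, E, G, H, J}.
H is in that set, so it is an ancestor of D.

Yes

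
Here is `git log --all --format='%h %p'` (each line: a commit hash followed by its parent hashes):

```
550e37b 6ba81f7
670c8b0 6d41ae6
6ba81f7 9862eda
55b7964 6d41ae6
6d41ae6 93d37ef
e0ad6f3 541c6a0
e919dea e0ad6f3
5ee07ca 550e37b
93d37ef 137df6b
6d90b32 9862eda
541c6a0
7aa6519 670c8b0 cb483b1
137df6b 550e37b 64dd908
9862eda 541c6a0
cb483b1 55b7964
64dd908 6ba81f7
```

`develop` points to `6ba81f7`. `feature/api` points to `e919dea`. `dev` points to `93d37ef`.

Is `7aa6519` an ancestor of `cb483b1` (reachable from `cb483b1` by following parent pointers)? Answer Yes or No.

No

Ancestors of cb483b1: {137df6b, 541c6a0, 550e37b, 55b7964, 64dd908, 6ba81f7, 6d41ae6, 93d37ef, 9862eda, cb483b1}.
7aa6519 is not in that set, so it is not an ancestor of cb483b1.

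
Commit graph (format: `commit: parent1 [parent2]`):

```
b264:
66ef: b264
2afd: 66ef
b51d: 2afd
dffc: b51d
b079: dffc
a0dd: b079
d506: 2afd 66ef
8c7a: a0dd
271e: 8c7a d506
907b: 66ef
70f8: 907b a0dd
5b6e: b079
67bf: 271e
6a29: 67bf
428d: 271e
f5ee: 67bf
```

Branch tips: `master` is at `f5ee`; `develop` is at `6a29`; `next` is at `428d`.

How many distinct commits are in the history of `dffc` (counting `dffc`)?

5

Walking parent pointers from dffc: reachable set = {2afd, 66ef, b264, b51d, dffc}.
That is 5 commits.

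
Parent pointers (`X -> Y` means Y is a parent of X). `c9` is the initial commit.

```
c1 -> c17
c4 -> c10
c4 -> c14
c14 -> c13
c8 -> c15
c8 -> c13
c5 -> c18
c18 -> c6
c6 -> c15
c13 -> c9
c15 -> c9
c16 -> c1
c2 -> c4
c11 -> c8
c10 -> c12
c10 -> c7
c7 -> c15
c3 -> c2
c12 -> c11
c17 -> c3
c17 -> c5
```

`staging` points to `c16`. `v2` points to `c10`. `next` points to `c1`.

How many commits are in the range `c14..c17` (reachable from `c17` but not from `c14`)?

Reachable from c17: {c10, c11, c12, c13, c14, c15, c17, c18, c2, c3, c4, c5, c6, c7, c8, c9}.
Reachable from c14: {c13, c14, c9}.
In c17's history but not c14's: {c10, c11, c12, c15, c17, c18, c2, c3, c4, c5, c6, c7, c8} — 13 commits.

13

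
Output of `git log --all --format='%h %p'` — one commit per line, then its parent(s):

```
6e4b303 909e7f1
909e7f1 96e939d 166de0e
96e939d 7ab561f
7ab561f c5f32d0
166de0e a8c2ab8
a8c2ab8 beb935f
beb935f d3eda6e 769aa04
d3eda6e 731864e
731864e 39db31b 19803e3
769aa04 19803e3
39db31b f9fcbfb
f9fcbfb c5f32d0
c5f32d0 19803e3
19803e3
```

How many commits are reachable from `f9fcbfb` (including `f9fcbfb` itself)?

3

Walking parent pointers from f9fcbfb: reachable set = {19803e3, c5f32d0, f9fcbfb}.
That is 3 commits.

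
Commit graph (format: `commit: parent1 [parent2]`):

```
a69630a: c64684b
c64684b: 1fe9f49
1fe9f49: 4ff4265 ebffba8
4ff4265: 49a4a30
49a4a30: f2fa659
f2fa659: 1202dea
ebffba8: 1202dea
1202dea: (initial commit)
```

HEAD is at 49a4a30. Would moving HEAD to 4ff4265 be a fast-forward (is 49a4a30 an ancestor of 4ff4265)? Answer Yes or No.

A fast-forward from 49a4a30 to 4ff4265 is possible iff 49a4a30 is an ancestor of 4ff4265.
Ancestors of 4ff4265: {1202dea, 49a4a30, 4ff4265, f2fa659}.
49a4a30 is among them, so fast-forward is possible.

Yes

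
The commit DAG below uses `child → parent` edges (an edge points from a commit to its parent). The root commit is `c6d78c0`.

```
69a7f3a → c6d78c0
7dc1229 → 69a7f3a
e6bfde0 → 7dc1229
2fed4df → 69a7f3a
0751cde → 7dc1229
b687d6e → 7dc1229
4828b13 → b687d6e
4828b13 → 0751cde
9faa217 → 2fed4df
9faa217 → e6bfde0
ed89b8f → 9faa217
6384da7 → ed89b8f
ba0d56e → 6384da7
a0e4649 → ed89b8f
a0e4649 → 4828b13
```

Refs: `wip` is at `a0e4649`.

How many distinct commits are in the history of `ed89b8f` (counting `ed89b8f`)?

Walking parent pointers from ed89b8f: reachable set = {2fed4df, 69a7f3a, 7dc1229, 9faa217, c6d78c0, e6bfde0, ed89b8f}.
That is 7 commits.

7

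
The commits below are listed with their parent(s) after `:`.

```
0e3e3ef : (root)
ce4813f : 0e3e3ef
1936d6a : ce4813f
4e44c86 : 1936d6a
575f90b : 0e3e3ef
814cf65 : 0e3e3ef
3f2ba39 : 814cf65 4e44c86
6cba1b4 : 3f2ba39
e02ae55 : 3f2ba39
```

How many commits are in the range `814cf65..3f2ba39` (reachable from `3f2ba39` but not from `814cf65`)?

Reachable from 3f2ba39: {0e3e3ef, 1936d6a, 3f2ba39, 4e44c86, 814cf65, ce4813f}.
Reachable from 814cf65: {0e3e3ef, 814cf65}.
In 3f2ba39's history but not 814cf65's: {1936d6a, 3f2ba39, 4e44c86, ce4813f} — 4 commits.

4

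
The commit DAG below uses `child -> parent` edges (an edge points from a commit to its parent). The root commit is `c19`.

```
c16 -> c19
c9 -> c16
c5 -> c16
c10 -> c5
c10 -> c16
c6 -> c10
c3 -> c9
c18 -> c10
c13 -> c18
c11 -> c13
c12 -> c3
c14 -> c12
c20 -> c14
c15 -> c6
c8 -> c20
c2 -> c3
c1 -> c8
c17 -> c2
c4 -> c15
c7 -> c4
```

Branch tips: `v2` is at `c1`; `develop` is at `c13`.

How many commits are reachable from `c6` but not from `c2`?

3

Reachable from c6: {c10, c16, c19, c5, c6}.
Reachable from c2: {c16, c19, c2, c3, c9}.
In c6's history but not c2's: {c10, c5, c6} — 3 commits.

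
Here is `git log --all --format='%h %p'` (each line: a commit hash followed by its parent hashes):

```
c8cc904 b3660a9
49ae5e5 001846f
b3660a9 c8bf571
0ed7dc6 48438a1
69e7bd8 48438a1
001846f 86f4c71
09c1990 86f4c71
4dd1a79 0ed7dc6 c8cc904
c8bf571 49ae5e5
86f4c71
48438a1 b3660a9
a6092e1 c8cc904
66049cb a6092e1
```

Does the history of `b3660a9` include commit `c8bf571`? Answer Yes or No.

Yes

Ancestors of b3660a9 (commits reachable by following parents): {001846f, 49ae5e5, 86f4c71, b3660a9, c8bf571}.
c8bf571 is in that set, so it is an ancestor of b3660a9.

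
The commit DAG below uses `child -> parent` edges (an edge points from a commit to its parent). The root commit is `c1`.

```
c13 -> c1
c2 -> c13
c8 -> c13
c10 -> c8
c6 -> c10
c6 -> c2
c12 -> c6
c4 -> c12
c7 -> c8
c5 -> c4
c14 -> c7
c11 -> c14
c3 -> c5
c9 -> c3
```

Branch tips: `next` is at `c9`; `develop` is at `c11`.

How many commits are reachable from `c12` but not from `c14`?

Reachable from c12: {c1, c10, c12, c13, c2, c6, c8}.
Reachable from c14: {c1, c13, c14, c7, c8}.
In c12's history but not c14's: {c10, c12, c2, c6} — 4 commits.

4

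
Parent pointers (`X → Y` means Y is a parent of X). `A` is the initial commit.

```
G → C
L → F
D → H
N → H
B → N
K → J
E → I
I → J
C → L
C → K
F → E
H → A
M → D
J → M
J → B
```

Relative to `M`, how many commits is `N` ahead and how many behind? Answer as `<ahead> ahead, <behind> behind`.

1 ahead, 2 behind

Reachable from N: {A, H, N}.
Reachable from M: {A, D, H, M}.
Only in N's history (ahead): {N} — 1.
Only in M's history (behind): {D, M} — 2.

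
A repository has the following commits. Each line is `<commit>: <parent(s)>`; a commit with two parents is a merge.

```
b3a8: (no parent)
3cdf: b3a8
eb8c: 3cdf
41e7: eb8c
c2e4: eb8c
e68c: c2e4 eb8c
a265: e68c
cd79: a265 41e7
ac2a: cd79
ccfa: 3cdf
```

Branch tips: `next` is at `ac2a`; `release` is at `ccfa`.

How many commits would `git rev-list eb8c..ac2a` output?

Reachable from ac2a: {3cdf, 41e7, a265, ac2a, b3a8, c2e4, cd79, e68c, eb8c}.
Reachable from eb8c: {3cdf, b3a8, eb8c}.
In ac2a's history but not eb8c's: {41e7, a265, ac2a, c2e4, cd79, e68c} — 6 commits.

6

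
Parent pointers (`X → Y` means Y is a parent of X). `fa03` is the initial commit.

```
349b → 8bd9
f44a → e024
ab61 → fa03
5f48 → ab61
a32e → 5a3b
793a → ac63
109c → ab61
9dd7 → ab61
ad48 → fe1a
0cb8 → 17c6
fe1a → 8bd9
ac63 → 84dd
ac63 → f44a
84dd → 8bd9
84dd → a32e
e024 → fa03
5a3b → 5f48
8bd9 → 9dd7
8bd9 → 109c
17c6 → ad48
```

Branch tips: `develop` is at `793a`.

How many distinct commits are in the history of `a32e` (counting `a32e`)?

5

Walking parent pointers from a32e: reachable set = {5a3b, 5f48, a32e, ab61, fa03}.
That is 5 commits.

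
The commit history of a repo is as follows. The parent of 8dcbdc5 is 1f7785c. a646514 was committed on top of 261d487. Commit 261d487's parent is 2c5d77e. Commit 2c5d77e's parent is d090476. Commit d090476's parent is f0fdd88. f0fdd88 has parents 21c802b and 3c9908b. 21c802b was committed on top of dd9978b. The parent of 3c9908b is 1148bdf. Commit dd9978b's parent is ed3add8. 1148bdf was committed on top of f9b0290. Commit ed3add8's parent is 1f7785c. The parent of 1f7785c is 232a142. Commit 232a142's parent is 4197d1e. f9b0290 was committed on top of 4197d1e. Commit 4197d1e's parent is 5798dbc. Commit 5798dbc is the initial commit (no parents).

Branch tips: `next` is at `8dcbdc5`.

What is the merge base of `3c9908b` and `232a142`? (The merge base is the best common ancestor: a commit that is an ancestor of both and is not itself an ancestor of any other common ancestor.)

Ancestors of 3c9908b: {1148bdf, 3c9908b, 4197d1e, 5798dbc, f9b0290}.
Ancestors of 232a142: {232a142, 4197d1e, 5798dbc}.
Common ancestors: {4197d1e, 5798dbc}.
Among these, 4197d1e is not an ancestor of any other common ancestor — it is the merge base.

4197d1e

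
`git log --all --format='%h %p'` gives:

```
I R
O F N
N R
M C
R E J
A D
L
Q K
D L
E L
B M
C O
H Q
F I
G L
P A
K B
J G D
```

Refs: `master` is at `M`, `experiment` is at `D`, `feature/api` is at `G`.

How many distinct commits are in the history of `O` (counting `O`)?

10

Walking parent pointers from O: reachable set = {D, E, F, G, I, J, L, N, O, R}.
That is 10 commits.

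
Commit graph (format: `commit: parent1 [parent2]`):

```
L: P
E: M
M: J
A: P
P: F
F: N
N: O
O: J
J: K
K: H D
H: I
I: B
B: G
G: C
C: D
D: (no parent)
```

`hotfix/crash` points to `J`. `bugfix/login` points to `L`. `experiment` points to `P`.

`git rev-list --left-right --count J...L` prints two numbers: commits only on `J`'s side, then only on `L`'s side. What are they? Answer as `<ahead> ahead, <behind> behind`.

Reachable from J: {B, C, D, G, H, I, J, K}.
Reachable from L: {B, C, D, F, G, H, I, J, K, L, N, O, P}.
Only in J's history (ahead): {} — 0.
Only in L's history (behind): {F, L, N, O, P} — 5.

0 ahead, 5 behind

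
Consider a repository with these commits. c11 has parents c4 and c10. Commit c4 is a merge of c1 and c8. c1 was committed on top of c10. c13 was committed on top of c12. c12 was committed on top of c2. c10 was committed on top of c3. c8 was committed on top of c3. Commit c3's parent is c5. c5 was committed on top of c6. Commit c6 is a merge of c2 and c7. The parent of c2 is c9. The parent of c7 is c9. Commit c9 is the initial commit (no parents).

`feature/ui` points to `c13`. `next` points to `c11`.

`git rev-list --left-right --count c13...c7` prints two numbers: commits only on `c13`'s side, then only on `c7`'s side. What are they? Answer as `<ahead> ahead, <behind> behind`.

Reachable from c13: {c12, c13, c2, c9}.
Reachable from c7: {c7, c9}.
Only in c13's history (ahead): {c12, c13, c2} — 3.
Only in c7's history (behind): {c7} — 1.

3 ahead, 1 behind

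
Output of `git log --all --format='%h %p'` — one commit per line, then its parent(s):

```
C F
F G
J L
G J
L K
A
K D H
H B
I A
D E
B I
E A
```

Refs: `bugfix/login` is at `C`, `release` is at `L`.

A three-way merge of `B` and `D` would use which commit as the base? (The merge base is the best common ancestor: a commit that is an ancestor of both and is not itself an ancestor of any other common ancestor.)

A

Ancestors of B: {A, B, I}.
Ancestors of D: {A, D, E}.
Common ancestors: {A}.
The only common ancestor is A, so it is the merge base.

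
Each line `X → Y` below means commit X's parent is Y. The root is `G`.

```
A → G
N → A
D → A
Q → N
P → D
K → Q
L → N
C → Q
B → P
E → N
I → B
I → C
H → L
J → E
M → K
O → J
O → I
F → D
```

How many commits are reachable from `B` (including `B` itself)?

Walking parent pointers from B: reachable set = {A, B, D, G, P}.
That is 5 commits.

5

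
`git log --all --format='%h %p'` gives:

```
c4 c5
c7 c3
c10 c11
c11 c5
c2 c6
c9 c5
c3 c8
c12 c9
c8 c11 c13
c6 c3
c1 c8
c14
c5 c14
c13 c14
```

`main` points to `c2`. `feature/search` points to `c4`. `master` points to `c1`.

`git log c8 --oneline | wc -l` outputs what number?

Walking parent pointers from c8: reachable set = {c11, c13, c14, c5, c8}.
That is 5 commits.

5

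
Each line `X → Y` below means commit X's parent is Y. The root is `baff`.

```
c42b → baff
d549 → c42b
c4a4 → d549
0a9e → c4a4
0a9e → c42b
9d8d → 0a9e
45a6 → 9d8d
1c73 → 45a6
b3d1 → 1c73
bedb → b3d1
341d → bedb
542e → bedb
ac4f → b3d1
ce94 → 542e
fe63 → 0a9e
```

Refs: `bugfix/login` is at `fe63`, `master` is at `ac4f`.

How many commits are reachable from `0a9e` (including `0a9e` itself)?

5

Walking parent pointers from 0a9e: reachable set = {0a9e, baff, c42b, c4a4, d549}.
That is 5 commits.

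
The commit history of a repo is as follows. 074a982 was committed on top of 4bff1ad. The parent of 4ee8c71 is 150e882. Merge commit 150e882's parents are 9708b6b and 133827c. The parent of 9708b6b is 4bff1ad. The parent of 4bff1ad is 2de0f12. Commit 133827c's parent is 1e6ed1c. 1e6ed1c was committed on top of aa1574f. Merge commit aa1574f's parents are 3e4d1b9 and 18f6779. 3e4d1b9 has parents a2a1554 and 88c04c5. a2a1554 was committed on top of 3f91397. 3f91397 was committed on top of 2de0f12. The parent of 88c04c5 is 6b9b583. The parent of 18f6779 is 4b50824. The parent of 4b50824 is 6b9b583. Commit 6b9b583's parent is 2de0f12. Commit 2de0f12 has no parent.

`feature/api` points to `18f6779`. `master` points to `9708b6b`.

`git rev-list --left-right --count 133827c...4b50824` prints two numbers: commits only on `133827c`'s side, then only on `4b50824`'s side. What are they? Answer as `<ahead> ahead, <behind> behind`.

Reachable from 133827c: {133827c, 18f6779, 1e6ed1c, 2de0f12, 3e4d1b9, 3f91397, 4b50824, 6b9b583, 88c04c5, a2a1554, aa1574f}.
Reachable from 4b50824: {2de0f12, 4b50824, 6b9b583}.
Only in 133827c's history (ahead): {133827c, 18f6779, 1e6ed1c, 3e4d1b9, 3f91397, 88c04c5, a2a1554, aa1574f} — 8.
Only in 4b50824's history (behind): {} — 0.

8 ahead, 0 behind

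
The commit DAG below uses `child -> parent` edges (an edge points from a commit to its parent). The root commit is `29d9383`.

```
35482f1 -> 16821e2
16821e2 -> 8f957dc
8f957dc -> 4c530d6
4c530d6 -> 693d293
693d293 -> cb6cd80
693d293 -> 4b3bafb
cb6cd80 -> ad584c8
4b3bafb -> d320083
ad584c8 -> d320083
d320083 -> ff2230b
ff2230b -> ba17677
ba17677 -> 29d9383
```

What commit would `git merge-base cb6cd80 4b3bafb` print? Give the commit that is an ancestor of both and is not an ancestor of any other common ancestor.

d320083

Ancestors of cb6cd80: {29d9383, ad584c8, ba17677, cb6cd80, d320083, ff2230b}.
Ancestors of 4b3bafb: {29d9383, 4b3bafb, ba17677, d320083, ff2230b}.
Common ancestors: {29d9383, ba17677, d320083, ff2230b}.
Among these, d320083 is not an ancestor of any other common ancestor — it is the merge base.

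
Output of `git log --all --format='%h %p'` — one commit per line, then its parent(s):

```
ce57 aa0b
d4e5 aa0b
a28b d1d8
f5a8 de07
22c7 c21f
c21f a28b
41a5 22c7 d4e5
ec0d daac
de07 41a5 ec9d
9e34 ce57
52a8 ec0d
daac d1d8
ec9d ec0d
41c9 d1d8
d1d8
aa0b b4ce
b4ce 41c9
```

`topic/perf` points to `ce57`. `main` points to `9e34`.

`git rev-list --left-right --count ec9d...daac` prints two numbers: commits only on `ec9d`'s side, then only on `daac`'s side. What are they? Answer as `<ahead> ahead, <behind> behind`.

2 ahead, 0 behind

Reachable from ec9d: {d1d8, daac, ec0d, ec9d}.
Reachable from daac: {d1d8, daac}.
Only in ec9d's history (ahead): {ec0d, ec9d} — 2.
Only in daac's history (behind): {} — 0.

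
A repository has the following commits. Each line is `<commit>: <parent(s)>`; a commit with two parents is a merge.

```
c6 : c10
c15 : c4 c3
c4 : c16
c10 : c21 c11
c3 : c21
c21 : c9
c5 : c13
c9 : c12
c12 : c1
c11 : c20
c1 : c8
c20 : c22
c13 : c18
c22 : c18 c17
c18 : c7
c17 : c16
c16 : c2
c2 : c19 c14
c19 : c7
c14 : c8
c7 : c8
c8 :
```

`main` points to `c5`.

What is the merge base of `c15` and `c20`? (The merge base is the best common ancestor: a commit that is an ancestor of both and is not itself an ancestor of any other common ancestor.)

Ancestors of c15: {c1, c12, c14, c15, c16, c19, c2, c21, c3, c4, c7, c8, c9}.
Ancestors of c20: {c14, c16, c17, c18, c19, c2, c20, c22, c7, c8}.
Common ancestors: {c14, c16, c19, c2, c7, c8}.
Among these, c16 is not an ancestor of any other common ancestor — it is the merge base.

c16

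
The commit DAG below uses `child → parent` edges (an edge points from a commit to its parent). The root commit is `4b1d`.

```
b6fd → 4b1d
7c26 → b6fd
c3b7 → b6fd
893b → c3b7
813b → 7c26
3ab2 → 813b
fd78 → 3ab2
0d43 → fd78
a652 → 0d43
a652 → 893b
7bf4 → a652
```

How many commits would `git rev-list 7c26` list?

3

Walking parent pointers from 7c26: reachable set = {4b1d, 7c26, b6fd}.
That is 3 commits.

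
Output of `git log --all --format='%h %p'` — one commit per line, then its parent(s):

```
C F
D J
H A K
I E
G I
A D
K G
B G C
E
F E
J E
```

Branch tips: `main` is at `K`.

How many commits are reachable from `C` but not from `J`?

2

Reachable from C: {C, E, F}.
Reachable from J: {E, J}.
In C's history but not J's: {C, F} — 2 commits.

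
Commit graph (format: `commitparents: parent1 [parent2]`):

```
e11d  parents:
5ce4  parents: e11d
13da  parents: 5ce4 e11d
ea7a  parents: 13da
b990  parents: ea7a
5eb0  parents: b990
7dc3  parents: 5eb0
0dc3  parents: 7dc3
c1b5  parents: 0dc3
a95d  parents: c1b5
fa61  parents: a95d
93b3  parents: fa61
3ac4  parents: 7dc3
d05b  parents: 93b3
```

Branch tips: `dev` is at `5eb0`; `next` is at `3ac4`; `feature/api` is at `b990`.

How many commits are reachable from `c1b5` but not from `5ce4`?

Reachable from c1b5: {0dc3, 13da, 5ce4, 5eb0, 7dc3, b990, c1b5, e11d, ea7a}.
Reachable from 5ce4: {5ce4, e11d}.
In c1b5's history but not 5ce4's: {0dc3, 13da, 5eb0, 7dc3, b990, c1b5, ea7a} — 7 commits.

7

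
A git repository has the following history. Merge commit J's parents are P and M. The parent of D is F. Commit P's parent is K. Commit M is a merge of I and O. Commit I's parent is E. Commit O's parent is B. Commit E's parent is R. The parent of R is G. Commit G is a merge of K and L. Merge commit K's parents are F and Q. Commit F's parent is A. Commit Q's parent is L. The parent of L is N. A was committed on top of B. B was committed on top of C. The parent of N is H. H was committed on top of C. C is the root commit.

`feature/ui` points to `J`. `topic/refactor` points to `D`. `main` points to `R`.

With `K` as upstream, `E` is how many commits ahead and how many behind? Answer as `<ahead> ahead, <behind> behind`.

3 ahead, 0 behind

Reachable from E: {A, B, C, E, F, G, H, K, L, N, Q, R}.
Reachable from K: {A, B, C, F, H, K, L, N, Q}.
Only in E's history (ahead): {E, G, R} — 3.
Only in K's history (behind): {} — 0.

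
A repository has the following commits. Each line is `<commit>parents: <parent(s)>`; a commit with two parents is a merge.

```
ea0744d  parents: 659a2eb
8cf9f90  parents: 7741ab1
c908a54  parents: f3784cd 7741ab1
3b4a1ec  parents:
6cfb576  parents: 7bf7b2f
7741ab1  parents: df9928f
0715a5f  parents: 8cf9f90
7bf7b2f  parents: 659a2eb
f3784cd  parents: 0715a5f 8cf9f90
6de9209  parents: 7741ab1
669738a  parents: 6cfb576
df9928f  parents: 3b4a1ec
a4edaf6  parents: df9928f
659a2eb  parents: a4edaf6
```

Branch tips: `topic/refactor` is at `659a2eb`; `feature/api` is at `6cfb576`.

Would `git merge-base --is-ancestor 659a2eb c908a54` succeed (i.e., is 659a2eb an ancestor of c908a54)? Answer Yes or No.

Ancestors of c908a54: {0715a5f, 3b4a1ec, 7741ab1, 8cf9f90, c908a54, df9928f, f3784cd}.
659a2eb is not in that set, so it is not an ancestor of c908a54.

No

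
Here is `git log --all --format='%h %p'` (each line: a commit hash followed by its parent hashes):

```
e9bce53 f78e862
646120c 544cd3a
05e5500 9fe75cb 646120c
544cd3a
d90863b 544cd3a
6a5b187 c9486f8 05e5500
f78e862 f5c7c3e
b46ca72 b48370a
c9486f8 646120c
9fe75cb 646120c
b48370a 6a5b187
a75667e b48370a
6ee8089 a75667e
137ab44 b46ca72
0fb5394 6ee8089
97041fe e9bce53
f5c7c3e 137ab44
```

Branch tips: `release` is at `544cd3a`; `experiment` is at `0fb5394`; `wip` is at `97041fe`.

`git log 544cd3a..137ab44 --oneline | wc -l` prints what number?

Reachable from 137ab44: {05e5500, 137ab44, 544cd3a, 646120c, 6a5b187, 9fe75cb, b46ca72, b48370a, c9486f8}.
Reachable from 544cd3a: {544cd3a}.
In 137ab44's history but not 544cd3a's: {05e5500, 137ab44, 646120c, 6a5b187, 9fe75cb, b46ca72, b48370a, c9486f8} — 8 commits.

8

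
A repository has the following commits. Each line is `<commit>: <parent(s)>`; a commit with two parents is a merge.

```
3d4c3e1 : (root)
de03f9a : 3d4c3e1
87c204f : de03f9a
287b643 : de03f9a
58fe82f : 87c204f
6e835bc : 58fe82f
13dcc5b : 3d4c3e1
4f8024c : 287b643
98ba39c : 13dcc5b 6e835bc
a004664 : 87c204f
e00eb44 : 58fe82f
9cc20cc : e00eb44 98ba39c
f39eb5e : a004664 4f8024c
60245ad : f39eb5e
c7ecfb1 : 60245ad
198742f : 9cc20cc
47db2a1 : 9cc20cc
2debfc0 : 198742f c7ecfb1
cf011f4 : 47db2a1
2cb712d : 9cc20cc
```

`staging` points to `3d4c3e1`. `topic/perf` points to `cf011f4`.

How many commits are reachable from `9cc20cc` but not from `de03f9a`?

Reachable from 9cc20cc: {13dcc5b, 3d4c3e1, 58fe82f, 6e835bc, 87c204f, 98ba39c, 9cc20cc, de03f9a, e00eb44}.
Reachable from de03f9a: {3d4c3e1, de03f9a}.
In 9cc20cc's history but not de03f9a's: {13dcc5b, 58fe82f, 6e835bc, 87c204f, 98ba39c, 9cc20cc, e00eb44} — 7 commits.

7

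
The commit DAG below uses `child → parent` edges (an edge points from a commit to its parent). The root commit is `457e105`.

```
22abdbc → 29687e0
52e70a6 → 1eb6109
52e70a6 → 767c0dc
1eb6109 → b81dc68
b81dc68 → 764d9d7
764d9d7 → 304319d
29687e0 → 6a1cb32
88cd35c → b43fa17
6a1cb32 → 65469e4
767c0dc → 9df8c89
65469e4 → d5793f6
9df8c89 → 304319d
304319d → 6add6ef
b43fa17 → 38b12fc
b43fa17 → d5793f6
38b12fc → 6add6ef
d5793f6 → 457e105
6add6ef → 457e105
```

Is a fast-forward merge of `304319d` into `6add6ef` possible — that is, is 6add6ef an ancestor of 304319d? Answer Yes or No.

Yes

A fast-forward from 6add6ef to 304319d is possible iff 6add6ef is an ancestor of 304319d.
Ancestors of 304319d: {304319d, 457e105, 6add6ef}.
6add6ef is among them, so fast-forward is possible.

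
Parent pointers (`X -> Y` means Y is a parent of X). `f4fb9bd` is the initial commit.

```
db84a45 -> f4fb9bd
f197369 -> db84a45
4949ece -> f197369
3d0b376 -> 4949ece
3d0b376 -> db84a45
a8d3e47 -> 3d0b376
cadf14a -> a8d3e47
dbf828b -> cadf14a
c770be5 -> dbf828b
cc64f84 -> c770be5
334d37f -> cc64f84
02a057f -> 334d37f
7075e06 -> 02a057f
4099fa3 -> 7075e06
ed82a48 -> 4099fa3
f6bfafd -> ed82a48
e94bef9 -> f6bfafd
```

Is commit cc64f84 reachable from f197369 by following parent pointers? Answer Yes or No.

No

Ancestors of f197369: {db84a45, f197369, f4fb9bd}.
cc64f84 is not in that set, so it is not an ancestor of f197369.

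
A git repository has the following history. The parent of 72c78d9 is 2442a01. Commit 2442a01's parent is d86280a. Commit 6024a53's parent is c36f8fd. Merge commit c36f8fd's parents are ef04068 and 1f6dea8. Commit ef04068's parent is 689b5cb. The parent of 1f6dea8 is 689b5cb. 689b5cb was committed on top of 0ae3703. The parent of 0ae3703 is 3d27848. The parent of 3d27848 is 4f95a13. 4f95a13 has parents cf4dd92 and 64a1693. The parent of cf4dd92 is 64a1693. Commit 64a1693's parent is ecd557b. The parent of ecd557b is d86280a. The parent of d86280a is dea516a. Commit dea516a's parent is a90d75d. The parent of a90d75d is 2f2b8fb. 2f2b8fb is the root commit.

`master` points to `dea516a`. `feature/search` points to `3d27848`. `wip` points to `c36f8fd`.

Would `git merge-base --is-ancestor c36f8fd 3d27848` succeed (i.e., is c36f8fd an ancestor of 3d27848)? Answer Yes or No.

Ancestors of 3d27848: {2f2b8fb, 3d27848, 4f95a13, 64a1693, a90d75d, cf4dd92, d86280a, dea516a, ecd557b}.
c36f8fd is not in that set, so it is not an ancestor of 3d27848.

No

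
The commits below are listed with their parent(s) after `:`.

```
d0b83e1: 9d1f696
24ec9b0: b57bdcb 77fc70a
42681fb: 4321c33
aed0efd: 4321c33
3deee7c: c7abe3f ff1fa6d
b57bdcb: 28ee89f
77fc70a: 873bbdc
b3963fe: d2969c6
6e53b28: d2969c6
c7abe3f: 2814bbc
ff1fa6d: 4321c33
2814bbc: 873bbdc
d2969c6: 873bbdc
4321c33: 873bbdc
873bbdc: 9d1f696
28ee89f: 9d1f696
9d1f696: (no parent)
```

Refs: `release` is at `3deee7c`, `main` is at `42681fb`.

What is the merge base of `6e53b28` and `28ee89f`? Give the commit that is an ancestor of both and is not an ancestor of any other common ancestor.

9d1f696

Ancestors of 6e53b28: {6e53b28, 873bbdc, 9d1f696, d2969c6}.
Ancestors of 28ee89f: {28ee89f, 9d1f696}.
Common ancestors: {9d1f696}.
The only common ancestor is 9d1f696, so it is the merge base.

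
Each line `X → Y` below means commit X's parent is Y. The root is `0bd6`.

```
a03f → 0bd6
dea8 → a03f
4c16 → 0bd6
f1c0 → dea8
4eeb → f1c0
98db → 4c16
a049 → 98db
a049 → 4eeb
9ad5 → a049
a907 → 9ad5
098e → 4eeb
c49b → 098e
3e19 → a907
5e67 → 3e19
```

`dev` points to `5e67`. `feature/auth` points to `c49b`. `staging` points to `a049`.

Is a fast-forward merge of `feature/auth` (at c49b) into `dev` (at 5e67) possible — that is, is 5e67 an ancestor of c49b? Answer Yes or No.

A fast-forward from 5e67 to c49b is possible iff 5e67 is an ancestor of c49b.
Ancestors of c49b: {098e, 0bd6, 4eeb, a03f, c49b, dea8, f1c0}.
5e67 is not among them, so fast-forward is not possible.

No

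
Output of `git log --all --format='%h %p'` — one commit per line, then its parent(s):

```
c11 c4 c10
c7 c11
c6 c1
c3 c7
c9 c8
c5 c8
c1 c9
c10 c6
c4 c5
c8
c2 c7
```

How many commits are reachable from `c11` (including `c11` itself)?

Walking parent pointers from c11: reachable set = {c1, c10, c11, c4, c5, c6, c8, c9}.
That is 8 commits.

8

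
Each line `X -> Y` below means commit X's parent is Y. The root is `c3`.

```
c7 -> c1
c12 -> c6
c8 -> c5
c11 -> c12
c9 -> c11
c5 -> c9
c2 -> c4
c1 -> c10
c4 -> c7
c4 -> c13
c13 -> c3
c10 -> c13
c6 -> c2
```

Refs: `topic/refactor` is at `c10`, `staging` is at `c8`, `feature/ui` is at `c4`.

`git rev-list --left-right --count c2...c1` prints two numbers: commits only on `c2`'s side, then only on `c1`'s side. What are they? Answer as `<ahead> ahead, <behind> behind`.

Reachable from c2: {c1, c10, c13, c2, c3, c4, c7}.
Reachable from c1: {c1, c10, c13, c3}.
Only in c2's history (ahead): {c2, c4, c7} — 3.
Only in c1's history (behind): {} — 0.

3 ahead, 0 behind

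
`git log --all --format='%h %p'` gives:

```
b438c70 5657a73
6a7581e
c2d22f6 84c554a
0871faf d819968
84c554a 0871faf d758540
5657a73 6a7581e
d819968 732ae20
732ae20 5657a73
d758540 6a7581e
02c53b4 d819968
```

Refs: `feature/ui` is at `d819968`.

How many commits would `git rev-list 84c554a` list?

7

Walking parent pointers from 84c554a: reachable set = {0871faf, 5657a73, 6a7581e, 732ae20, 84c554a, d758540, d819968}.
That is 7 commits.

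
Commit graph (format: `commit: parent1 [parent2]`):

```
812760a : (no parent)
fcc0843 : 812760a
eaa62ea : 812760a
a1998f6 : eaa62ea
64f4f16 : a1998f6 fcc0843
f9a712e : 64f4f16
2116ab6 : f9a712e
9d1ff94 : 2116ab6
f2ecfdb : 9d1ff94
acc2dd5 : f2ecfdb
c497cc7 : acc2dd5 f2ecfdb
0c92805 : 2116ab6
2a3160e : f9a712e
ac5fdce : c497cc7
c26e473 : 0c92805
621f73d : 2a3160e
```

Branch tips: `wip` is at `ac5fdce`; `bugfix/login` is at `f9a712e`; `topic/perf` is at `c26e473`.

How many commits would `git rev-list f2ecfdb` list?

9

Walking parent pointers from f2ecfdb: reachable set = {2116ab6, 64f4f16, 812760a, 9d1ff94, a1998f6, eaa62ea, f2ecfdb, f9a712e, fcc0843}.
That is 9 commits.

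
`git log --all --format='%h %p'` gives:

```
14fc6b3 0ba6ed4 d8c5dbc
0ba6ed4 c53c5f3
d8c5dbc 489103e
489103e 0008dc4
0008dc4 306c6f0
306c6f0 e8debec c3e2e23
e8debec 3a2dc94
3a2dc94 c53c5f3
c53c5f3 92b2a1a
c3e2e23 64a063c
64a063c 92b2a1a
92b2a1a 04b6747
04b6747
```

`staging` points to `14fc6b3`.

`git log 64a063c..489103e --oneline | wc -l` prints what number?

Reachable from 489103e: {0008dc4, 04b6747, 306c6f0, 3a2dc94, 489103e, 64a063c, 92b2a1a, c3e2e23, c53c5f3, e8debec}.
Reachable from 64a063c: {04b6747, 64a063c, 92b2a1a}.
In 489103e's history but not 64a063c's: {0008dc4, 306c6f0, 3a2dc94, 489103e, c3e2e23, c53c5f3, e8debec} — 7 commits.

7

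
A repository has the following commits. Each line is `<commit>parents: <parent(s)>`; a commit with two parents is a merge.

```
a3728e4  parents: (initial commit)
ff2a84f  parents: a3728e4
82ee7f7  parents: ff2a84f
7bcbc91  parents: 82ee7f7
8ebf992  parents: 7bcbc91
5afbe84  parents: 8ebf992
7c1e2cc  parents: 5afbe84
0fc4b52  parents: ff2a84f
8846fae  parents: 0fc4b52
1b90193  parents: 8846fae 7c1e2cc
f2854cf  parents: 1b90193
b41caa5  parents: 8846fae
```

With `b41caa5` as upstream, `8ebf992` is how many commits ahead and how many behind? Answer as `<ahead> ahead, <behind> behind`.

Reachable from 8ebf992: {7bcbc91, 82ee7f7, 8ebf992, a3728e4, ff2a84f}.
Reachable from b41caa5: {0fc4b52, 8846fae, a3728e4, b41caa5, ff2a84f}.
Only in 8ebf992's history (ahead): {7bcbc91, 82ee7f7, 8ebf992} — 3.
Only in b41caa5's history (behind): {0fc4b52, 8846fae, b41caa5} — 3.

3 ahead, 3 behind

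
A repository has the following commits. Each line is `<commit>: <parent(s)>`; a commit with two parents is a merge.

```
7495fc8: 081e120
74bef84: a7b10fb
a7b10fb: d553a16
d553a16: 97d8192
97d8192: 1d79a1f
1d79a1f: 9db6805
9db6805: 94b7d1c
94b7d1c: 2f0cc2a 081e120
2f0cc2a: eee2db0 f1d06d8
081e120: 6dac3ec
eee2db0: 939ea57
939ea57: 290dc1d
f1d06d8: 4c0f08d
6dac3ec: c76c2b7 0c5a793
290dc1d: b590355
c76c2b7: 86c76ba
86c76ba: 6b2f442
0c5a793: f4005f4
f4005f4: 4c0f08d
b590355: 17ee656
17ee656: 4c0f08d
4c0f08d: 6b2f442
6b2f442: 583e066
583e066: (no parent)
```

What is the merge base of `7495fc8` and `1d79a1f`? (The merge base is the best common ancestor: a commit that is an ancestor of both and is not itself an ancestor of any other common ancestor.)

081e120

Ancestors of 7495fc8: {081e120, 0c5a793, 4c0f08d, 583e066, 6b2f442, 6dac3ec, 7495fc8, 86c76ba, c76c2b7, f4005f4}.
Ancestors of 1d79a1f: {081e120, 0c5a793, 17ee656, 1d79a1f, 290dc1d, 2f0cc2a, 4c0f08d, 583e066, 6b2f442, 6dac3ec, 86c76ba, 939ea57, 94b7d1c, 9db6805, b590355, c76c2b7, eee2db0, f1d06d8, f4005f4}.
Common ancestors: {081e120, 0c5a793, 4c0f08d, 583e066, 6b2f442, 6dac3ec, 86c76ba, c76c2b7, f4005f4}.
Among these, 081e120 is not an ancestor of any other common ancestor — it is the merge base.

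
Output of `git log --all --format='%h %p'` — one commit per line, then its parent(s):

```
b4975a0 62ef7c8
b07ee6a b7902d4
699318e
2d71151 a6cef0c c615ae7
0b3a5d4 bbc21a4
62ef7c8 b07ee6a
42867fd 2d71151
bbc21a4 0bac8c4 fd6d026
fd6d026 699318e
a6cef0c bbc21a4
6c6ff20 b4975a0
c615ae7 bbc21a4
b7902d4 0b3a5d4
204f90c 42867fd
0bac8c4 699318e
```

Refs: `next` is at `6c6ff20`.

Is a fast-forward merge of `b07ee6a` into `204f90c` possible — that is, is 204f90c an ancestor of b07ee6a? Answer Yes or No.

A fast-forward from 204f90c to b07ee6a is possible iff 204f90c is an ancestor of b07ee6a.
Ancestors of b07ee6a: {0b3a5d4, 0bac8c4, 699318e, b07ee6a, b7902d4, bbc21a4, fd6d026}.
204f90c is not among them, so fast-forward is not possible.

No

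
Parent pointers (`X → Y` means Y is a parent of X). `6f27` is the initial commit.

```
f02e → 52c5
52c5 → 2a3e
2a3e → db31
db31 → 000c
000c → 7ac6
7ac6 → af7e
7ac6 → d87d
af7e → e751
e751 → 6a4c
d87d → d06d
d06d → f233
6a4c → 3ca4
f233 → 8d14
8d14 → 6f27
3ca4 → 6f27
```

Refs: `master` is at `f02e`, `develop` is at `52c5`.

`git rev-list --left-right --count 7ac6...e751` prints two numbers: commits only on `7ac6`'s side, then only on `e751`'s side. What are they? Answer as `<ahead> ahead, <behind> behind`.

6 ahead, 0 behind

Reachable from 7ac6: {3ca4, 6a4c, 6f27, 7ac6, 8d14, af7e, d06d, d87d, e751, f233}.
Reachable from e751: {3ca4, 6a4c, 6f27, e751}.
Only in 7ac6's history (ahead): {7ac6, 8d14, af7e, d06d, d87d, f233} — 6.
Only in e751's history (behind): {} — 0.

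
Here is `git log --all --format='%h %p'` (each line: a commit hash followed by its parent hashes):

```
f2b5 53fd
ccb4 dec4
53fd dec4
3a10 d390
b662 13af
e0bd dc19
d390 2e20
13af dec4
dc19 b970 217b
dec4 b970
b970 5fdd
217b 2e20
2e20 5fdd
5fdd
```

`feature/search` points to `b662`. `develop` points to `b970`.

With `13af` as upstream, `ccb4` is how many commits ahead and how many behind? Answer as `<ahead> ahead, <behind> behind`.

1 ahead, 1 behind

Reachable from ccb4: {5fdd, b970, ccb4, dec4}.
Reachable from 13af: {13af, 5fdd, b970, dec4}.
Only in ccb4's history (ahead): {ccb4} — 1.
Only in 13af's history (behind): {13af} — 1.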